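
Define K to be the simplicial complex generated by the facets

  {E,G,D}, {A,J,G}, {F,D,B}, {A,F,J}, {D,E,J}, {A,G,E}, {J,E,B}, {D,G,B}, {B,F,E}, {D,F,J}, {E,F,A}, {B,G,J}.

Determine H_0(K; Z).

H_0 ≅ Z.

Take the total order A < B < D < E < F < G < J on the vertex set. Then K (dimension 2) consists of the simplices:

  0-simplices (7): A, B, D, E, F, G, J
  1-simplices (18): AE, AF, AG, AJ, BD, BE, BF, BG, BJ, DE, DF, DG, DJ, EF, EG, EJ, FJ, GJ
  2-simplices (12): AEF, AEG, AFJ, AGJ, BDF, BDG, BEF, BEJ, BGJ, DEG, DEJ, DFJ

Hence C_0 ≅ Z^7, C_1 ≅ Z^18, C_2 ≅ Z^12.

Boundary ∂_1: C_1 → C_0 sends each edge [p,q] (with p < q) to q − p.
The 7×18 boundary matrix has rank 6 and Smith normal form diag(1,1,1,1,1,1).

Boundary ∂_2: C_2 → C_1 sends each 2-simplex [p,q,r] to [q,r] − [p,r] + [p,q]. For instance
  ∂DFJ = FJ − DJ + DF,
  ∂AEG = EG − AG + AE.
As a 18×12 matrix over Z this has rank 12, with invariant factors (1,1,1,1,1,1,1,1,1,1,1,2).

Now H_k = ker ∂_k / im ∂_{k+1}, so:

  H_0: rank C_0 − rank ∂_1 = 7 − 6 = 1, and the invariant factors of ∂_1 are all 1, so H_0 ≅ Z.

(K is a triangulation of the real projective plane RP^2.)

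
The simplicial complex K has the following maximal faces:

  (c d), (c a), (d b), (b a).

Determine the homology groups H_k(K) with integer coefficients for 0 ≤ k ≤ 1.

K has 4 vertices, 4 edges.
rank ∂_0 = 0, rank ∂_1 = 3 ⇒ b_0 = 4 − 0 − 3 = 1; all invariant factors of ∂_1 are 1 so no torsion. So H_0 ≅ Z.
rank ∂_1 = 3, rank ∂_2 = 0 ⇒ b_1 = 4 − 3 − 0 = 1. So H_1 ≅ Z.

H_0 = Z,  H_1 = Z.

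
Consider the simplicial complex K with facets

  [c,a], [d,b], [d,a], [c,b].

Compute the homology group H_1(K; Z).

H_1 ≅ Z.

Take the total order a < b < c < d on the vertex set. Then K (dimension 1) consists of the simplices:

  0-simplices (4): a, b, c, d
  1-simplices (4): ac, ad, bc, bd

giving chain groups C_0 ≅ Z^4, C_1 ≅ Z^4.

The boundary map ∂_1: C_1 → C_0 maps an edge to its endpoints' difference, ∂[p,q] = q − p. For instance
  ∂bc = c − b.
The resulting 4×4 matrix has rank 3, and its Smith normal form has invariant factors (1,1,1).

Reading off H_k = ker ∂_k / im ∂_{k+1}:

  H_1: rank ker ∂_1 − rank ∂_2 = (4 − 3) − 0 = 1, and there is no ∂_2, so H_1 = Z.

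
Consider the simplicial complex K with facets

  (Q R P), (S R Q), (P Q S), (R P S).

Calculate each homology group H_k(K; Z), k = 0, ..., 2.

H_0 ≅ Z,  H_1 = 0,  H_2 ≅ Z.

We work with the vertex ordering P < Q < R < S. The simplices of K, each written with vertices in increasing order, are:

  0-simplices (4): P, Q, R, S
  1-simplices (6): PQ, PR, PS, QR, QS, RS
  2-simplices (4): PQR, PQS, PRS, QRS

Hence C_0 ≅ Z^4, C_1 ≅ Z^6, C_2 ≅ Z^4.

∂_1: C_1 → C_0 is given by ∂[p,q] = [q] − [p]. For instance
  ∂PQ = Q − P.
As a 4×6 matrix over Z this has rank 3, with invariant factors (1,1,1).

Boundary ∂_2: C_2 → C_1 sends each 2-simplex [p,q,r] to [q,r] − [p,r] + [p,q]. For instance
  ∂PQR = QR − PR + PQ,
  ∂PRS = RS − PS + PR.
The 6×4 boundary matrix has rank 3 and Smith normal form diag(1,1,1).

Now H_k = ker ∂_k / im ∂_{k+1}, so:

  H_0: rank C_0 − rank ∂_1 = 4 − 3 = 1, and the invariant factors of ∂_1 are all 1, so H_0 = Z.
  H_1: rank ker ∂_1 − rank ∂_2 = (6 − 3) − 3 = 0, and the invariant factors of ∂_2 are all 1, so H_1 = 0.
  H_2: rank ker ∂_2 − rank ∂_3 = (4 − 3) − 0 = 1, and there is no ∂_3, so H_2 = Z.

As a check, the Euler characteristic is 4 − 6 + 4 = 2, which agrees with 1 − 0 + 1 = 2.
(K is a triangulation of the 2-sphere S^2.)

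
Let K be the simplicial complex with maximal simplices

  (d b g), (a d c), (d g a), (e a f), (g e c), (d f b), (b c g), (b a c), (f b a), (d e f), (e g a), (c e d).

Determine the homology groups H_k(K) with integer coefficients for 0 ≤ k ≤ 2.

K has 7 vertices, 18 edges, 12 triangles.
rank ∂_0 = 0, rank ∂_1 = 6 ⇒ b_0 = 7 − 0 − 6 = 1; all invariant factors of ∂_1 are 1 so no torsion. So H_0 ≅ Z.
rank ∂_1 = 6, rank ∂_2 = 12 ⇒ b_1 = 18 − 6 − 12 = 0; ∂_2 has invariant factor(s) [2] giving torsion. So H_1 ≅ Z/2.
rank ∂_2 = 12, rank ∂_3 = 0 ⇒ b_2 = 12 − 12 − 0 = 0. So H_2 ≅ 0.

H_0 = Z,  H_1 = Z/2,  H_2 = 0.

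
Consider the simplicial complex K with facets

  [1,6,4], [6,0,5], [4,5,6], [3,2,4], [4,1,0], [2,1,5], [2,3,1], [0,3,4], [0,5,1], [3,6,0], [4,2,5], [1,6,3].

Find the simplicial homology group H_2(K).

Fix the vertex order 0 < 1 < 2 < 3 < 4 < 5 < 6 and write every simplex with vertices in increasing order. Then dim K = 2 and the simplices of K are:

  0-simplices (7): [0], [1], [2], [3], [4], [5], [6]
  1-simplices (18): [0,1], [0,3], [0,4], [0,5], [0,6], [1,2], [1,3], [1,4], [1,5], [1,6], [2,3], [2,4], [2,5], [3,4], [3,6], [4,5], [4,6], [5,6]
  2-simplices (12): [0,1,4], [0,1,5], [0,3,4], [0,3,6], [0,5,6], [1,2,3], [1,2,5], [1,3,6], [1,4,6], [2,3,4], [2,4,5], [4,5,6]

so the chain groups are C_0 ≅ Z^7, C_1 ≅ Z^18, C_2 ≅ Z^12.

Boundary ∂_1: C_1 → C_0 maps an edge to its endpoints' difference, ∂[p,q] = q − p. For instance
  ∂[0,5] = [5] − [0].
The resulting 7×18 matrix has rank 6, and its Smith normal form has invariant factors (1,1,1,1,1,1).

Boundary ∂_2: C_2 → C_1 acts by ∂[p,q,r] = [q,r] − [p,r] + [p,q]. For instance
  ∂[1,4,6] = [4,6] − [1,6] + [1,4],
  ∂[0,5,6] = [5,6] − [0,6] + [0,5].
The resulting 18×12 matrix has rank 12, and its Smith normal form has invariant factors (1,1,1,1,1,1,1,1,1,1,1,2).

Reading off H_k = ker ∂_k / im ∂_{k+1}:

  H_2: rank ker ∂_2 − rank ∂_3 = (12 − 12) − 0 = 0, and there is no ∂_3, so H_2 ≅ 0.

H_2 ≅ 0.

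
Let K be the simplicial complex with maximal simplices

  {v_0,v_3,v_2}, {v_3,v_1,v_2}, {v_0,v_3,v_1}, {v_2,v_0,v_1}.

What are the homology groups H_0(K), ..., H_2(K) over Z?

K has 4 vertices, 6 edges, 4 triangles.
rank ∂_0 = 0, rank ∂_1 = 3 ⇒ b_0 = 4 − 0 − 3 = 1; all invariant factors of ∂_1 are 1 so no torsion. So H_0 = Z.
rank ∂_1 = 3, rank ∂_2 = 3 ⇒ b_1 = 6 − 3 − 3 = 0; all invariant factors of ∂_2 are 1 so no torsion. So H_1 = 0.
rank ∂_2 = 3, rank ∂_3 = 0 ⇒ b_2 = 4 − 3 − 0 = 1. So H_2 = Z.

H_0 ≅ Z,  H_1 = 0,  H_2 ≅ Z.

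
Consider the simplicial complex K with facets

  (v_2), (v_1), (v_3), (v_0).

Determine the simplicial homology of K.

Order the vertices as v_0 < v_1 < v_2 < v_3. Listing each simplex with vertices in this order, K has dimension 0 with simplices:

  0-simplices (4): [v_0], [v_1], [v_2], [v_3]

giving chain groups C_0 ≅ Z^4.

From H_k ≅ ker(∂_k) / im(∂_{k+1}) we obtain:

  H_0: rank C_0 − rank ∂_1 = 4 − 0 = 4, and there is no ∂_1, so H_0 = Z^4.

(K is a triangulation of a set of 4 points.)

H_0 ≅ Z^4.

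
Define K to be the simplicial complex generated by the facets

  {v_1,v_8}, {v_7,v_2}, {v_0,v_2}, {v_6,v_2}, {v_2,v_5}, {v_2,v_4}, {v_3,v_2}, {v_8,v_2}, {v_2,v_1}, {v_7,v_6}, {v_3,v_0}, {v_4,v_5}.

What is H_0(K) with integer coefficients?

H_0 = Z.

We work with the vertex ordering v_0 < v_1 < v_2 < v_3 < v_4 < v_5 < v_6 < v_7 < v_8. The simplices of K, each written with vertices in increasing order, are:

  0-simplices (9): [v_0], [v_1], [v_2], [v_3], [v_4], [v_5], [v_6], [v_7], [v_8]
  1-simplices (12): [v_0,v_2], [v_0,v_3], [v_1,v_2], [v_1,v_8], [v_2,v_3], [v_2,v_4], [v_2,v_5], [v_2,v_6], [v_2,v_7], [v_2,v_8], [v_4,v_5], [v_6,v_7]

so the chain groups are C_0 ≅ Z^9, C_1 ≅ Z^12.

∂_1: C_1 → C_0 is given by ∂[p,q] = [q] − [p]. For instance
  ∂[v_2,v_3] = [v_3] − [v_2].
As a 9×12 matrix over Z this has rank 8, with invariant factors (1,1,1,1,1,1,1,1).

Now H_k = ker ∂_k / im ∂_{k+1}, so:

  H_0: rank C_0 − rank ∂_1 = 9 − 8 = 1, and the invariant factors of ∂_1 are all 1, so H_0 = Z.

(K is a triangulation of a wedge of 4 circles.)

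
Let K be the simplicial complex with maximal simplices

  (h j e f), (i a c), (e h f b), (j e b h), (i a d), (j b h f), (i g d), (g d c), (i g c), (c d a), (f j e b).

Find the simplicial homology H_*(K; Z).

H_0 = Z^2,  H_1 = 0,  H_2 = Z,  H_3 = Z.

Order the vertices as a < b < c < d < e < f < g < h < i < j. Listing each simplex with vertices in this order, K has dimension 3 with simplices:

  0-simplices (10): a, b, c, d, e, f, g, h, i, j
  1-simplices (19): ac, ad, ai, be, bf, bh, bj, cd, cg, ci, dg, di, ef, eh, ej, fh, fj, gi, hj
  2-simplices (16): acd, aci, adi, bef, beh, bej, bfh, bfj, bhj, cdg, cgi, dgi, efh, efj, ehj, fhj
  3-simplices (5): befh, befj, behj, bfhj, efhj

Hence C_0 ≅ Z^10, C_1 ≅ Z^19, C_2 ≅ Z^16, C_3 ≅ Z^5.

The boundary map ∂_1: C_1 → C_0 maps an edge to its endpoints' difference, ∂[p,q] = q − p.
The resulting 10×19 matrix has rank 8, and its Smith normal form has invariant factors (1,1,1,1,1,1,1,1).

Boundary ∂_2: C_2 → C_1 acts by ∂[p,q,r] = [q,r] − [p,r] + [p,q]. For instance
  ∂bfh = fh − bh + bf,
  ∂beh = eh − bh + be.
The 19×16 boundary matrix has rank 11 and Smith normal form diag(1,1,1,1,1,1,1,1,1,1,1).

Boundary ∂_3: C_3 → C_2 sends each 3-simplex σ to the alternating sum Σ_i (−1)^i (σ with its i-th vertex removed). For instance
  ∂behj = ehj − bhj + bej − beh,
  ∂befj = efj − bfj + bej − bef.
As a 16×5 matrix over Z this has rank 4, with invariant factors (1,1,1,1).

From H_k ≅ ker(∂_k) / im(∂_{k+1}) we obtain:

  H_0: rank C_0 − rank ∂_1 = 10 − 8 = 2, and the invariant factors of ∂_1 are all 1, so H_0 = Z^2.
  H_1: rank ker ∂_1 − rank ∂_2 = (19 − 8) − 11 = 0, and the invariant factors of ∂_2 are all 1, so H_1 = 0.
  H_2: rank ker ∂_2 − rank ∂_3 = (16 − 11) − 4 = 1, and the invariant factors of ∂_3 are all 1, so H_2 = Z.
  H_3: rank ker ∂_3 − rank ∂_4 = (5 − 4) − 0 = 1, and there is no ∂_4, so H_3 = Z.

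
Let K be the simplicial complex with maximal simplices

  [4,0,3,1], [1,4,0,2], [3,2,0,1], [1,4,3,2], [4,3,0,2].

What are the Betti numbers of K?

b_0 = 1, b_1 = 0, b_2 = 0, b_3 = 1.

K has 5 vertices, 10 edges, 10 triangles, 5 3-simplices.
rank ∂_0 = 0, rank ∂_1 = 4 ⇒ b_0 = 5 − 0 − 4 = 1; all invariant factors of ∂_1 are 1 so no torsion. So H_0 ≅ Z.
rank ∂_1 = 4, rank ∂_2 = 6 ⇒ b_1 = 10 − 4 − 6 = 0; all invariant factors of ∂_2 are 1 so no torsion. So H_1 ≅ 0.
rank ∂_2 = 6, rank ∂_3 = 4 ⇒ b_2 = 10 − 6 − 4 = 0; all invariant factors of ∂_3 are 1 so no torsion. So H_2 ≅ 0.
rank ∂_3 = 4, rank ∂_4 = 0 ⇒ b_3 = 5 − 4 − 0 = 1. So H_3 ≅ Z.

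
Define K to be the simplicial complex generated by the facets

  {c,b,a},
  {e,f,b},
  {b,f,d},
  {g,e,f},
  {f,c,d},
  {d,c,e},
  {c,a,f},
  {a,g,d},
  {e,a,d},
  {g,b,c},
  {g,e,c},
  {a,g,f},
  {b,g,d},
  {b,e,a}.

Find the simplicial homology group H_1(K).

H_1 ≅ Z^2.

Fix the vertex order a < b < c < d < e < f < g and write every simplex with vertices in increasing order. Then dim K = 2 and the simplices of K are:

  0-simplices (7): a, b, c, d, e, f, g
  1-simplices (21): ab, ac, ad, ae, af, ag, bc, bd, be, bf, bg, cd, ce, cf, cg, de, df, dg, ef, eg, fg
  2-simplices (14): abc, abe, acf, ade, adg, afg, bcg, bdf, bdg, bef, cde, cdf, ceg, efg

giving chain groups C_0 ≅ Z^7, C_1 ≅ Z^21, C_2 ≅ Z^14.

The boundary map ∂_1: C_1 → C_0 sends each edge [p,q] (with p < q) to q − p.
The 7×21 boundary matrix has rank 6 and Smith normal form diag(1,1,1,1,1,1).

Boundary ∂_2: C_2 → C_1 sends each 2-simplex [p,q,r] to [q,r] − [p,r] + [p,q]. For instance
  ∂ceg = eg − cg + ce,
  ∂abc = bc − ac + ab.
The resulting 21×14 matrix has rank 13, and its Smith normal form has invariant factors (1,1,1,1,1,1,1,1,1,1,1,1,1).

From H_k ≅ ker(∂_k) / im(∂_{k+1}) we obtain:

  H_1: rank ker ∂_1 − rank ∂_2 = (21 − 6) − 13 = 2, and the invariant factors of ∂_2 are all 1, so H_1 = Z^2.

(K is a triangulation of the torus T^2.)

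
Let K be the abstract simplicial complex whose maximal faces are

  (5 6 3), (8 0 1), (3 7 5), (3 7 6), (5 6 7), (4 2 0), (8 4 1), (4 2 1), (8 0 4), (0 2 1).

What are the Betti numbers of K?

Fix the vertex order 0 < 1 < 2 < 3 < 4 < 5 < 6 < 7 < 8 and write every simplex with vertices in increasing order. Then dim K = 2 and the simplices of K are:

  0-simplices (9): [0], [1], [2], [3], [4], [5], [6], [7], [8]
  1-simplices (15): [0,1], [0,2], [0,4], [0,8], [1,2], [1,4], [1,8], [2,4], [3,5], [3,6], [3,7], [4,8], [5,6], [5,7], [6,7]
  2-simplices (10): [0,1,2], [0,1,8], [0,2,4], [0,4,8], [1,2,4], [1,4,8], [3,5,6], [3,5,7], [3,6,7], [5,6,7]

so the chain groups are C_0 ≅ Z^9, C_1 ≅ Z^15, C_2 ≅ Z^10.

Boundary ∂_1: C_1 → C_0 is given by ∂[p,q] = [q] − [p]. For instance
  ∂[0,4] = [4] − [0].
The resulting 9×15 matrix has rank 7, and its Smith normal form has invariant factors (1,1,1,1,1,1,1).

Boundary ∂_2: C_2 → C_1 sends each 2-simplex [p,q,r] to [q,r] − [p,r] + [p,q]. For instance
  ∂[3,5,7] = [5,7] − [3,7] + [3,5],
  ∂[3,5,6] = [5,6] − [3,6] + [3,5].
This gives a 15×10 integer matrix of rank 8; reducing to Smith normal form yields diagonal entries (1,1,1,1,1,1,1,1).

Now H_k = ker ∂_k / im ∂_{k+1}, so:

  H_0: rank C_0 − rank ∂_1 = 9 − 7 = 2, and the invariant factors of ∂_1 are all 1, so H_0 = Z^2.
  H_1: rank ker ∂_1 − rank ∂_2 = (15 − 7) − 8 = 0, and the invariant factors of ∂_2 are all 1, so H_1 = 0.
  H_2: rank ker ∂_2 − rank ∂_3 = (10 − 8) − 0 = 2, and there is no ∂_3, so H_2 = Z^2.

Hence the Betti numbers are b_0 = 2, b_1 = 0, b_2 = 2.

b_0 = 2, b_1 = 0, b_2 = 2.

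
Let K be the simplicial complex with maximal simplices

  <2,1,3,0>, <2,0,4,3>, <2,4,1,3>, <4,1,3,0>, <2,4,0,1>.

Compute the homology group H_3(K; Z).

H_3 = Z.

K has 5 vertices, 10 edges, 10 triangles, 5 3-simplices.
rank ∂_3 = 4, rank ∂_4 = 0 ⇒ b_3 = 5 − 4 − 0 = 1. So H_3 ≅ Z.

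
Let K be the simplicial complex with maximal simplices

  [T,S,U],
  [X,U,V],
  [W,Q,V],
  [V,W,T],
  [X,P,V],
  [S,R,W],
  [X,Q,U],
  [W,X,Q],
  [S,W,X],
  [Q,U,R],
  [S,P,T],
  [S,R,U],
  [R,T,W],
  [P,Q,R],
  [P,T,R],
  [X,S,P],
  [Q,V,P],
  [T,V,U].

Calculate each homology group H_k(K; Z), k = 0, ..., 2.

H_0 ≅ Z,  H_1 ≅ Z × Z/2,  H_2 = 0.

Fix the vertex order P < Q < R < S < T < U < V < W < X and write every simplex with vertices in increasing order. Then dim K = 2 and the simplices of K are:

  0-simplices (9): P, Q, R, S, T, U, V, W, X
  1-simplices (27): PQ, PR, PS, PT, PV, PX, QR, QU, QV, QW, QX, RS, RT, RU, RW, ST, SU, SW, SX, TU, TV, TW, UV, UX, VW, VX, WX
  2-simplices (18): PQR, PQV, PRT, PST, PSX, PVX, QRU, QUX, QVW, QWX, RSU, RSW, RTW, STU, SWX, TUV, TVW, UVX

so the chain groups are C_0 ≅ Z^9, C_1 ≅ Z^27, C_2 ≅ Z^18.

∂_1: C_1 → C_0 is given by ∂[p,q] = [q] − [p]. For instance
  ∂RW = W − R.
The resulting 9×27 matrix has rank 8, and its Smith normal form has invariant factors (1,1,1,1,1,1,1,1).

The boundary map ∂_2: C_2 → C_1 acts by ∂[p,q,r] = [q,r] − [p,r] + [p,q]. For instance
  ∂TUV = UV − TV + TU,
  ∂RSU = SU − RU + RS.
This gives a 27×18 integer matrix of rank 18; reducing to Smith normal form yields diagonal entries (1,1,1,1,1,1,1,1,1,1,1,1,1,1,1,1,1,2).

Reading off H_k = ker ∂_k / im ∂_{k+1}:

  H_0: rank C_0 − rank ∂_1 = 9 − 8 = 1, and the invariant factors of ∂_1 are all 1, so H_0 ≅ Z.
  H_1: rank ker ∂_1 − rank ∂_2 = (27 − 8) − 18 = 1, and ∂_2 has invariant factor 2 > 1, so H_1 ≅ Z × Z/2.
  H_2: rank ker ∂_2 − rank ∂_3 = (18 − 18) − 0 = 0, and there is no ∂_3, so H_2 ≅ 0.

As a check, the Euler characteristic is 9 − 27 + 18 = 0, which agrees with 1 − 1 + 0 = 0.
(K is a triangulation of the Klein bottle.)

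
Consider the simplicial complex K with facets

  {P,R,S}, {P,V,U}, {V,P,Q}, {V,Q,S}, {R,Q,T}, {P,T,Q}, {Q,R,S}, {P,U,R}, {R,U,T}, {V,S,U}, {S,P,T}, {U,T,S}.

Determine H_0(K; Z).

We work with the vertex ordering P < Q < R < S < T < U < V. The simplices of K, each written with vertices in increasing order, are:

  0-simplices (7): P, Q, R, S, T, U, V
  1-simplices (18): PQ, PR, PS, PT, PU, PV, QR, QS, QT, QV, RS, RT, RU, ST, SU, SV, TU, UV
  2-simplices (12): PQT, PQV, PRS, PRU, PST, PUV, QRS, QRT, QSV, RTU, STU, SUV

so the chain groups are C_0 ≅ Z^7, C_1 ≅ Z^18, C_2 ≅ Z^12.

The boundary map ∂_1: C_1 → C_0 is given by ∂[p,q] = [q] − [p].
This gives a 7×18 integer matrix of rank 6; reducing to Smith normal form yields diagonal entries (1,1,1,1,1,1).

∂_2: C_2 → C_1 acts by ∂[p,q,r] = [q,r] − [p,r] + [p,q]. For instance
  ∂PQT = QT − PT + PQ,
  ∂SUV = UV − SV + SU.
The 18×12 boundary matrix has rank 12 and Smith normal form diag(1,1,1,1,1,1,1,1,1,1,1,2).

Reading off H_k = ker ∂_k / im ∂_{k+1}:

  H_0: rank C_0 − rank ∂_1 = 7 − 6 = 1, and the invariant factors of ∂_1 are all 1, so H_0 ≅ Z.

(K is a triangulation of the real projective plane RP^2.)

H_0 ≅ Z.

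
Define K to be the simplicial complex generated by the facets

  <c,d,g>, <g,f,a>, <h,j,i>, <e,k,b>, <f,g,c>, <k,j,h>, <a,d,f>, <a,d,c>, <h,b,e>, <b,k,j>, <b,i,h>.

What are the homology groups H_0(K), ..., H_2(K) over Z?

H_0 ≅ Z^2,  H_1 ≅ Z^2,  H_2 = 0.

We work with the vertex ordering a < b < c < d < e < f < g < h < i < j < k. The simplices of K, each written with vertices in increasing order, are:

  0-simplices (11): a, b, c, d, e, f, g, h, i, j, k
  1-simplices (22): ac, ad, af, ag, be, bh, bi, bj, bk, cd, cf, cg, df, dg, eh, ek, fg, hi, hj, hk, ij, jk
  2-simplices (11): acd, adf, afg, beh, bek, bhi, bjk, cdg, cfg, hij, hjk

giving chain groups C_0 ≅ Z^11, C_1 ≅ Z^22, C_2 ≅ Z^11.

∂_1: C_1 → C_0 maps an edge to its endpoints' difference, ∂[p,q] = q − p.
As a 11×22 matrix over Z this has rank 9, with invariant factors (1,1,1,1,1,1,1,1,1).

∂_2: C_2 → C_1 sends each 2-simplex [p,q,r] to [q,r] − [p,r] + [p,q]. For instance
  ∂beh = eh − bh + be,
  ∂hij = ij − hj + hi.
The resulting 22×11 matrix has rank 11, and its Smith normal form has invariant factors (1,1,1,1,1,1,1,1,1,1,1).

Now H_k = ker ∂_k / im ∂_{k+1}, so:

  H_0: rank C_0 − rank ∂_1 = 11 − 9 = 2, and the invariant factors of ∂_1 are all 1, so H_0 ≅ Z^2.
  H_1: rank ker ∂_1 − rank ∂_2 = (22 − 9) − 11 = 2, and the invariant factors of ∂_2 are all 1, so H_1 ≅ Z^2.
  H_2: rank ker ∂_2 − rank ∂_3 = (11 − 11) − 0 = 0, and there is no ∂_3, so H_2 ≅ 0.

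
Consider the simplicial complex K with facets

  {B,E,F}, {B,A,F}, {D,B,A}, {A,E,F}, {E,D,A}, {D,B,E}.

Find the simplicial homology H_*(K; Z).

H_0 ≅ Z,  H_1 = 0,  H_2 ≅ Z.

Fix the vertex order A < B < D < E < F and write every simplex with vertices in increasing order. Then dim K = 2 and the simplices of K are:

  0-simplices (5): A, B, D, E, F
  1-simplices (9): AB, AD, AE, AF, BD, BE, BF, DE, EF
  2-simplices (6): ABD, ABF, ADE, AEF, BDE, BEF

so the chain groups are C_0 ≅ Z^5, C_1 ≅ Z^9, C_2 ≅ Z^6.

The boundary map ∂_1: C_1 → C_0 sends each edge [p,q] (with p < q) to q − p. For instance
  ∂EF = F − E.
The resulting 5×9 matrix has rank 4, and its Smith normal form has invariant factors (1,1,1,1).

The boundary map ∂_2: C_2 → C_1 maps a triangle to the signed sum of its edges. For instance
  ∂ABF = BF − AF + AB,
  ∂BEF = EF − BF + BE.
This gives a 9×6 integer matrix of rank 5; reducing to Smith normal form yields diagonal entries (1,1,1,1,1).

Now H_k = ker ∂_k / im ∂_{k+1}, so:

  H_0: rank C_0 − rank ∂_1 = 5 − 4 = 1, and the invariant factors of ∂_1 are all 1, so H_0 ≅ Z.
  H_1: rank ker ∂_1 − rank ∂_2 = (9 − 4) − 5 = 0, and the invariant factors of ∂_2 are all 1, so H_1 ≅ 0.
  H_2: rank ker ∂_2 − rank ∂_3 = (6 − 5) − 0 = 1, and there is no ∂_3, so H_2 ≅ Z.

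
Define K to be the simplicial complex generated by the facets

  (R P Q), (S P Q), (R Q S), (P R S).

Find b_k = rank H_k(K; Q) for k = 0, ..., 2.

b_0 = 1, b_1 = 0, b_2 = 1.

Fix the vertex order P < Q < R < S and write every simplex with vertices in increasing order. Then dim K = 2 and the simplices of K are:

  0-simplices (4): P, Q, R, S
  1-simplices (6): PQ, PR, PS, QR, QS, RS
  2-simplices (4): PQR, PQS, PRS, QRS

giving chain groups C_0 ≅ Z^4, C_1 ≅ Z^6, C_2 ≅ Z^4.

Boundary ∂_1: C_1 → C_0 sends each edge [p,q] (with p < q) to q − p. For instance
  ∂PS = S − P.
The 4×6 boundary matrix has rank 3 and Smith normal form diag(1,1,1).

∂_2: C_2 → C_1 acts by ∂[p,q,r] = [q,r] − [p,r] + [p,q]. For instance
  ∂PRS = RS − PS + PR,
  ∂PQR = QR − PR + PQ.
This gives a 6×4 integer matrix of rank 3; reducing to Smith normal form yields diagonal entries (1,1,1).

Now H_k = ker ∂_k / im ∂_{k+1}, so:

  H_0: rank C_0 − rank ∂_1 = 4 − 3 = 1, and the invariant factors of ∂_1 are all 1, so H_0 = Z.
  H_1: rank ker ∂_1 − rank ∂_2 = (6 − 3) − 3 = 0, and the invariant factors of ∂_2 are all 1, so H_1 = 0.
  H_2: rank ker ∂_2 − rank ∂_3 = (4 − 3) − 0 = 1, and there is no ∂_3, so H_2 = Z.

As a check, the Euler characteristic is 4 − 6 + 4 = 2, which agrees with 1 − 0 + 1 = 2.
(K is a triangulation of the 2-sphere S^2.)

Hence the Betti numbers are b_0 = 1, b_1 = 0, b_2 = 1.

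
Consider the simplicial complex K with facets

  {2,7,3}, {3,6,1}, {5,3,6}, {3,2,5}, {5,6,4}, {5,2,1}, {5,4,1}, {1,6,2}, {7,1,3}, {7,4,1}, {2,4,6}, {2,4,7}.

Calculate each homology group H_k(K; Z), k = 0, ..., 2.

H_0 = Z,  H_1 = Z_2,  H_2 = 0.

Take the total order 1 < 2 < 3 < 4 < 5 < 6 < 7 on the vertex set. Then K (dimension 2) consists of the simplices:

  0-simplices (7): [1], [2], [3], [4], [5], [6], [7]
  1-simplices (18): [1,2], [1,3], [1,4], [1,5], [1,6], [1,7], [2,3], [2,4], [2,5], [2,6], [2,7], [3,5], [3,6], [3,7], [4,5], [4,6], [4,7], [5,6]
  2-simplices (12): [1,2,5], [1,2,6], [1,3,6], [1,3,7], [1,4,5], [1,4,7], [2,3,5], [2,3,7], [2,4,6], [2,4,7], [3,5,6], [4,5,6]

giving chain groups C_0 ≅ Z^7, C_1 ≅ Z^18, C_2 ≅ Z^12.

Boundary ∂_1: C_1 → C_0 is given by ∂[p,q] = [q] − [p].
The 7×18 boundary matrix has rank 6 and Smith normal form diag(1,1,1,1,1,1).

The boundary map ∂_2: C_2 → C_1 sends each 2-simplex [p,q,r] to [q,r] − [p,r] + [p,q]. For instance
  ∂[1,2,6] = [2,6] − [1,6] + [1,2],
  ∂[1,2,5] = [2,5] − [1,5] + [1,2].
This gives a 18×12 integer matrix of rank 12; reducing to Smith normal form yields diagonal entries (1,1,1,1,1,1,1,1,1,1,1,2).

Reading off H_k = ker ∂_k / im ∂_{k+1}:

  H_0: rank C_0 − rank ∂_1 = 7 − 6 = 1, and the invariant factors of ∂_1 are all 1, so H_0 ≅ Z.
  H_1: rank ker ∂_1 − rank ∂_2 = (18 − 6) − 12 = 0, and ∂_2 has invariant factor 2 > 1, so H_1 ≅ Z_2.
  H_2: rank ker ∂_2 − rank ∂_3 = (12 − 12) − 0 = 0, and there is no ∂_3, so H_2 ≅ 0.

(K is a triangulation of the real projective plane RP^2.)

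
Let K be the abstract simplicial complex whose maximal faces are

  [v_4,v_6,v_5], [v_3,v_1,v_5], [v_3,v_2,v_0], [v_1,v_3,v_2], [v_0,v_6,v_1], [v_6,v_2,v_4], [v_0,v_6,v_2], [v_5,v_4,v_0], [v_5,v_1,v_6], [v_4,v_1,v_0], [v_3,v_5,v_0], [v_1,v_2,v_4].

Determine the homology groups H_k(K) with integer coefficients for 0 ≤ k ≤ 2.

We work with the vertex ordering v_0 < v_1 < v_2 < v_3 < v_4 < v_5 < v_6. The simplices of K, each written with vertices in increasing order, are:

  0-simplices (7): [v_0], [v_1], [v_2], [v_3], [v_4], [v_5], [v_6]
  1-simplices (18): (18 of them)
  2-simplices (12): (12 of them)

Hence C_0 ≅ Z^7, C_1 ≅ Z^18, C_2 ≅ Z^12.

Boundary ∂_1: C_1 → C_0 is given by ∂[p,q] = [q] − [p]. For instance
  ∂[v_2,v_4] = [v_4] − [v_2].
As a 7×18 matrix over Z this has rank 6, with invariant factors (1,1,1,1,1,1).

∂_2: C_2 → C_1 sends each 2-simplex [p,q,r] to [q,r] − [p,r] + [p,q]. For instance
  ∂[v_2,v_4,v_6] = [v_4,v_6] − [v_2,v_6] + [v_2,v_4],
  ∂[v_1,v_3,v_5] = [v_3,v_5] − [v_1,v_5] + [v_1,v_3].
The resulting 18×12 matrix has rank 12, and its Smith normal form has invariant factors (1,1,1,1,1,1,1,1,1,1,1,2).

Computing H_k = (kernel of ∂_k) / (image of ∂_{k+1}):

  H_0: rank C_0 − rank ∂_1 = 7 − 6 = 1, and the invariant factors of ∂_1 are all 1, so H_0 ≅ Z.
  H_1: rank ker ∂_1 − rank ∂_2 = (18 − 6) − 12 = 0, and ∂_2 has invariant factor 2 > 1, so H_1 ≅ Z/2Z.
  H_2: rank ker ∂_2 − rank ∂_3 = (12 − 12) − 0 = 0, and there is no ∂_3, so H_2 ≅ 0.

(K is a triangulation of the real projective plane RP^2.)

H_0 ≅ Z,  H_1 ≅ Z/2Z,  H_2 = 0.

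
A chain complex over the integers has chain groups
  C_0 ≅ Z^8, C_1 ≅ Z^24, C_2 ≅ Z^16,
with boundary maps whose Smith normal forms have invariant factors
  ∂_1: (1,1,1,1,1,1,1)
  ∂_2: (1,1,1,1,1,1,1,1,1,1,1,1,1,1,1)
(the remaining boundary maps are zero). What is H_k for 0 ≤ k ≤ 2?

H_0 ≅ Z,  H_1 ≅ Z^2,  H_2 ≅ Z.

H_0: b_0 = 8 − 0 − 7 = 1; torsion from ∂_1 factors > 1: none. So H_0 ≅ Z.
H_1: b_1 = 24 − 7 − 15 = 2; torsion from ∂_2 factors > 1: none. So H_1 ≅ Z^2.
H_2: b_2 = 16 − 15 − 0 = 1; torsion from ∂_3 factors > 1: none. So H_2 ≅ Z.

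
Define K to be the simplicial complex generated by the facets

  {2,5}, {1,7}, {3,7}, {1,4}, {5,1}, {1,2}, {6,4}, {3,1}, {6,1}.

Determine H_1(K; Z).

H_1 ≅ Z^3.

Take the total order 1 < 2 < 3 < 4 < 5 < 6 < 7 on the vertex set. Then K (dimension 1) consists of the simplices:

  0-simplices (7): [1], [2], [3], [4], [5], [6], [7]
  1-simplices (9): [1,2], [1,3], [1,4], [1,5], [1,6], [1,7], [2,5], [3,7], [4,6]

giving chain groups C_0 ≅ Z^7, C_1 ≅ Z^9.

∂_1: C_1 → C_0 sends each edge [p,q] (with p < q) to q − p.
As a 7×9 matrix over Z this has rank 6, with invariant factors (1,1,1,1,1,1).

From H_k ≅ ker(∂_k) / im(∂_{k+1}) we obtain:

  H_1: rank ker ∂_1 − rank ∂_2 = (9 − 6) − 0 = 3, and there is no ∂_2, so H_1 = Z^3.

(K is a triangulation of a wedge of 3 circles.)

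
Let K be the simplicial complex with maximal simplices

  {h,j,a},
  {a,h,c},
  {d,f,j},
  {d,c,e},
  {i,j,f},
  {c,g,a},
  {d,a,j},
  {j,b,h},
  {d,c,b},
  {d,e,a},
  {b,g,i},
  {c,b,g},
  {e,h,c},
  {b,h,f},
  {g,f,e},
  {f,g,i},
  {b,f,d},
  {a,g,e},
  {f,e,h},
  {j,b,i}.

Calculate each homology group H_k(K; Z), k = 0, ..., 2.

Order the vertices as a < b < c < d < e < f < g < h < i < j. Listing each simplex with vertices in this order, K has dimension 2 with simplices:

  0-simplices (10): a, b, c, d, e, f, g, h, i, j
  1-simplices (30): ac, ad, ae, ag, ah, aj, bc, bd, bf, bg, bh, bi, bj, cd, ce, cg, ch, de, df, dj, ef, eg, eh, fg, fh, fi, fj, gi, hj, ij
  2-simplices (20): acg, ach, ade, adj, aeg, ahj, bcd, bcg, bdf, bfh, bgi, bhj, bij, cde, ceh, dfj, efg, efh, fgi, fij

Hence C_0 ≅ Z^10, C_1 ≅ Z^30, C_2 ≅ Z^20.

Boundary ∂_1: C_1 → C_0 maps an edge to its endpoints' difference, ∂[p,q] = q − p.
As a 10×30 matrix over Z this has rank 9, with invariant factors (1,1,1,1,1,1,1,1,1).

∂_2: C_2 → C_1 sends each 2-simplex [p,q,r] to [q,r] − [p,r] + [p,q]. For instance
  ∂bfh = fh − bh + bf,
  ∂acg = cg − ag + ac.
The resulting 30×20 matrix has rank 20, and its Smith normal form has invariant factors (1,1,1,1,1,1,1,1,1,1,1,1,1,1,1,1,1,1,1,2).

Computing H_k = (kernel of ∂_k) / (image of ∂_{k+1}):

  H_0: rank C_0 − rank ∂_1 = 10 − 9 = 1, and the invariant factors of ∂_1 are all 1, so H_0 ≅ Z.
  H_1: rank ker ∂_1 − rank ∂_2 = (30 − 9) − 20 = 1, and ∂_2 has invariant factor 2 > 1, so H_1 ≅ Z ⊕ Z/2Z.
  H_2: rank ker ∂_2 − rank ∂_3 = (20 − 20) − 0 = 0, and there is no ∂_3, so H_2 ≅ 0.

H_0 ≅ Z,  H_1 ≅ Z ⊕ Z/2Z,  H_2 = 0.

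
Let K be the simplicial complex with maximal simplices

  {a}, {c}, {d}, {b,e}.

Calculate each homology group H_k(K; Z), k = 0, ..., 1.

Take the total order a < b < c < d < e on the vertex set. Then K (dimension 1) consists of the simplices:

  0-simplices (5): a, b, c, d, e
  1-simplices (1): be

so the chain groups are C_0 ≅ Z^5, C_1 ≅ Z^1.

Boundary ∂_1: C_1 → C_0 maps an edge to its endpoints' difference, ∂[p,q] = q − p.
This gives a 5×1 integer matrix of rank 1; reducing to Smith normal form yields diagonal entries (1).

Now H_k = ker ∂_k / im ∂_{k+1}, so:

  H_0: rank C_0 − rank ∂_1 = 5 − 1 = 4, and the invariant factors of ∂_1 are all 1, so H_0 = Z^4.
  H_1: rank ker ∂_1 − rank ∂_2 = (1 − 1) − 0 = 0, and there is no ∂_2, so H_1 = 0.

(K is a triangulation of the disjoint union of a set of 3 points and the 1-simplex.)

H_0 = Z^4,  H_1 = 0.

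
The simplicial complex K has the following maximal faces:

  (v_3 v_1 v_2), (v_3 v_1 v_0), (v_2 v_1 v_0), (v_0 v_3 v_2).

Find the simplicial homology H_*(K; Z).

Take the total order v_0 < v_1 < v_2 < v_3 on the vertex set. Then K (dimension 2) consists of the simplices:

  0-simplices (4): [v_0], [v_1], [v_2], [v_3]
  1-simplices (6): [v_0,v_1], [v_0,v_2], [v_0,v_3], [v_1,v_2], [v_1,v_3], [v_2,v_3]
  2-simplices (4): [v_0,v_1,v_2], [v_0,v_1,v_3], [v_0,v_2,v_3], [v_1,v_2,v_3]

so the chain groups are C_0 ≅ Z^4, C_1 ≅ Z^6, C_2 ≅ Z^4.

∂_1: C_1 → C_0 maps an edge to its endpoints' difference, ∂[p,q] = q − p. For instance
  ∂[v_0,v_1] = [v_1] − [v_0].
The resulting 4×6 matrix has rank 3, and its Smith normal form has invariant factors (1,1,1).

Boundary ∂_2: C_2 → C_1 acts by ∂[p,q,r] = [q,r] − [p,r] + [p,q]. For instance
  ∂[v_0,v_1,v_3] = [v_1,v_3] − [v_0,v_3] + [v_0,v_1],
  ∂[v_0,v_1,v_2] = [v_1,v_2] − [v_0,v_2] + [v_0,v_1].
The resulting 6×4 matrix has rank 3, and its Smith normal form has invariant factors (1,1,1).

Reading off H_k = ker ∂_k / im ∂_{k+1}:

  H_0: rank C_0 − rank ∂_1 = 4 − 3 = 1, and the invariant factors of ∂_1 are all 1, so H_0 = Z.
  H_1: rank ker ∂_1 − rank ∂_2 = (6 − 3) − 3 = 0, and the invariant factors of ∂_2 are all 1, so H_1 = 0.
  H_2: rank ker ∂_2 − rank ∂_3 = (4 − 3) − 0 = 1, and there is no ∂_3, so H_2 = Z.

H_0 = Z,  H_1 = 0,  H_2 = Z.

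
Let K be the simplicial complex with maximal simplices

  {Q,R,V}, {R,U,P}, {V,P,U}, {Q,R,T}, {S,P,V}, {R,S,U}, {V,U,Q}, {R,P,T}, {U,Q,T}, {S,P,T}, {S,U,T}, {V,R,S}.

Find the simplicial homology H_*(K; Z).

Order the vertices as P < Q < R < S < T < U < V. Listing each simplex with vertices in this order, K has dimension 2 with simplices:

  0-simplices (7): P, Q, R, S, T, U, V
  1-simplices (18): PR, PS, PT, PU, PV, QR, QT, QU, QV, RS, RT, RU, RV, ST, SU, SV, TU, UV
  2-simplices (12): PRT, PRU, PST, PSV, PUV, QRT, QRV, QTU, QUV, RSU, RSV, STU

so the chain groups are C_0 ≅ Z^7, C_1 ≅ Z^18, C_2 ≅ Z^12.

∂_1: C_1 → C_0 is given by ∂[p,q] = [q] − [p]. For instance
  ∂SU = U − S.
As a 7×18 matrix over Z this has rank 6, with invariant factors (1,1,1,1,1,1).

∂_2: C_2 → C_1 maps a triangle to the signed sum of its edges. For instance
  ∂QTU = TU − QU + QT,
  ∂QUV = UV − QV + QU.
This gives a 18×12 integer matrix of rank 12; reducing to Smith normal form yields diagonal entries (1,1,1,1,1,1,1,1,1,1,1,2).

Now H_k = ker ∂_k / im ∂_{k+1}, so:

  H_0: rank C_0 − rank ∂_1 = 7 − 6 = 1, and the invariant factors of ∂_1 are all 1, so H_0 = Z.
  H_1: rank ker ∂_1 − rank ∂_2 = (18 − 6) − 12 = 0, and ∂_2 has invariant factor 2 > 1, so H_1 = Z/2.
  H_2: rank ker ∂_2 − rank ∂_3 = (12 − 12) − 0 = 0, and there is no ∂_3, so H_2 = 0.

(K is a triangulation of the real projective plane RP^2.)

H_0 = Z,  H_1 = Z/2,  H_2 = 0.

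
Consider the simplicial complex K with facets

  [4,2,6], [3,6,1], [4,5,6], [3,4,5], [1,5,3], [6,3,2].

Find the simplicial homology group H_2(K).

We work with the vertex ordering 1 < 2 < 3 < 4 < 5 < 6. The simplices of K, each written with vertices in increasing order, are:

  0-simplices (6): [1], [2], [3], [4], [5], [6]
  1-simplices (12): [1,3], [1,5], [1,6], [2,3], [2,4], [2,6], [3,4], [3,5], [3,6], [4,5], [4,6], [5,6]
  2-simplices (6): [1,3,5], [1,3,6], [2,3,6], [2,4,6], [3,4,5], [4,5,6]

giving chain groups C_0 ≅ Z^6, C_1 ≅ Z^12, C_2 ≅ Z^6.

The boundary map ∂_1: C_1 → C_0 sends each edge [p,q] (with p < q) to q − p. For instance
  ∂[1,5] = [5] − [1].
The 6×12 boundary matrix has rank 5 and Smith normal form diag(1,1,1,1,1).

∂_2: C_2 → C_1 acts by ∂[p,q,r] = [q,r] − [p,r] + [p,q]. For instance
  ∂[1,3,6] = [3,6] − [1,6] + [1,3],
  ∂[1,3,5] = [3,5] − [1,5] + [1,3].
The resulting 12×6 matrix has rank 6, and its Smith normal form has invariant factors (1,1,1,1,1,1).

Computing H_k = (kernel of ∂_k) / (image of ∂_{k+1}):

  H_2: rank ker ∂_2 − rank ∂_3 = (6 − 6) − 0 = 0, and there is no ∂_3, so H_2 = 0.

(K is a triangulation of the cylinder S^1 x I.)

H_2 = 0.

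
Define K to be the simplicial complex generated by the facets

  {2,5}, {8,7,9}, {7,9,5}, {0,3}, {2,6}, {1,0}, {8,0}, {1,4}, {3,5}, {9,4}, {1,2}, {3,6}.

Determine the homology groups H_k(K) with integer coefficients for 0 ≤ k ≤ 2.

H_0 = Z,  H_1 = Z^4,  H_2 = 0.

Take the total order 0 < 1 < 2 < 3 < 4 < 5 < 6 < 7 < 8 < 9 on the vertex set. Then K (dimension 2) consists of the simplices:

  0-simplices (10): [0], [1], [2], [3], [4], [5], [6], [7], [8], [9]
  1-simplices (15): [0,1], [0,3], [0,8], [1,2], [1,4], [2,5], [2,6], [3,5], [3,6], [4,9], [5,7], [5,9], [7,8], [7,9], [8,9]
  2-simplices (2): [5,7,9], [7,8,9]

so the chain groups are C_0 ≅ Z^10, C_1 ≅ Z^15, C_2 ≅ Z^2.

∂_1: C_1 → C_0 sends each edge [p,q] (with p < q) to q − p. For instance
  ∂[3,6] = [6] − [3].
The 10×15 boundary matrix has rank 9 and Smith normal form diag(1,1,1,1,1,1,1,1,1).

Boundary ∂_2: C_2 → C_1 acts by ∂[p,q,r] = [q,r] − [p,r] + [p,q]. For instance
  ∂[7,8,9] = [8,9] − [7,9] + [7,8],
  ∂[5,7,9] = [7,9] − [5,9] + [5,7].
This gives a 15×2 integer matrix of rank 2; reducing to Smith normal form yields diagonal entries (1,1).

Now H_k = ker ∂_k / im ∂_{k+1}, so:

  H_0: rank C_0 − rank ∂_1 = 10 − 9 = 1, and the invariant factors of ∂_1 are all 1, so H_0 ≅ Z.
  H_1: rank ker ∂_1 − rank ∂_2 = (15 − 9) − 2 = 4, and the invariant factors of ∂_2 are all 1, so H_1 ≅ Z^4.
  H_2: rank ker ∂_2 − rank ∂_3 = (2 − 2) − 0 = 0, and there is no ∂_3, so H_2 ≅ 0.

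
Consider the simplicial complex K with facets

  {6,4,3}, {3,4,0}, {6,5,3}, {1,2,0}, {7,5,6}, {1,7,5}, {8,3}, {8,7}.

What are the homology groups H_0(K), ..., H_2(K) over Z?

H_0 ≅ Z,  H_1 ≅ Z^2,  H_2 = 0.

Order the vertices as 0 < 1 < 2 < 3 < 4 < 5 < 6 < 7 < 8. Listing each simplex with vertices in this order, K has dimension 2 with simplices:

  0-simplices (9): [0], [1], [2], [3], [4], [5], [6], [7], [8]
  1-simplices (16): [0,1], [0,2], [0,3], [0,4], [1,2], [1,5], [1,7], [3,4], [3,5], [3,6], [3,8], [4,6], [5,6], [5,7], [6,7], [7,8]
  2-simplices (6): [0,1,2], [0,3,4], [1,5,7], [3,4,6], [3,5,6], [5,6,7]

so the chain groups are C_0 ≅ Z^9, C_1 ≅ Z^16, C_2 ≅ Z^6.

Boundary ∂_1: C_1 → C_0 maps an edge to its endpoints' difference, ∂[p,q] = q − p.
As a 9×16 matrix over Z this has rank 8, with invariant factors (1,1,1,1,1,1,1,1).

Boundary ∂_2: C_2 → C_1 sends each 2-simplex [p,q,r] to [q,r] − [p,r] + [p,q]. For instance
  ∂[3,4,6] = [4,6] − [3,6] + [3,4],
  ∂[3,5,6] = [5,6] − [3,6] + [3,5].
The resulting 16×6 matrix has rank 6, and its Smith normal form has invariant factors (1,1,1,1,1,1).

From H_k ≅ ker(∂_k) / im(∂_{k+1}) we obtain:

  H_0: rank C_0 − rank ∂_1 = 9 − 8 = 1, and the invariant factors of ∂_1 are all 1, so H_0 ≅ Z.
  H_1: rank ker ∂_1 − rank ∂_2 = (16 − 8) − 6 = 2, and the invariant factors of ∂_2 are all 1, so H_1 ≅ Z^2.
  H_2: rank ker ∂_2 − rank ∂_3 = (6 − 6) − 0 = 0, and there is no ∂_3, so H_2 ≅ 0.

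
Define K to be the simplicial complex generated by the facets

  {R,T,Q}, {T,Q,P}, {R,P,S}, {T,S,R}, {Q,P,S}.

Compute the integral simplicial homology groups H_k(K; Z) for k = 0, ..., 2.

H_0 ≅ Z,  H_1 ≅ Z,  H_2 = 0.

Order the vertices as P < Q < R < S < T. Listing each simplex with vertices in this order, K has dimension 2 with simplices:

  0-simplices (5): P, Q, R, S, T
  1-simplices (10): PQ, PR, PS, PT, QR, QS, QT, RS, RT, ST
  2-simplices (5): PQS, PQT, PRS, QRT, RST

Hence C_0 ≅ Z^5, C_1 ≅ Z^10, C_2 ≅ Z^5.

Boundary ∂_1: C_1 → C_0 sends each edge [p,q] (with p < q) to q − p.
The resulting 5×10 matrix has rank 4, and its Smith normal form has invariant factors (1,1,1,1).

∂_2: C_2 → C_1 sends each 2-simplex [p,q,r] to [q,r] − [p,r] + [p,q]. For instance
  ∂PQT = QT − PT + PQ,
  ∂QRT = RT − QT + QR.
The 10×5 boundary matrix has rank 5 and Smith normal form diag(1,1,1,1,1).

Computing H_k = (kernel of ∂_k) / (image of ∂_{k+1}):

  H_0: rank C_0 − rank ∂_1 = 5 − 4 = 1, and the invariant factors of ∂_1 are all 1, so H_0 ≅ Z.
  H_1: rank ker ∂_1 − rank ∂_2 = (10 − 4) − 5 = 1, and the invariant factors of ∂_2 are all 1, so H_1 ≅ Z.
  H_2: rank ker ∂_2 − rank ∂_3 = (5 − 5) − 0 = 0, and there is no ∂_3, so H_2 ≅ 0.

As a check, the Euler characteristic is 5 − 10 + 5 = 0, which agrees with 1 − 1 + 0 = 0.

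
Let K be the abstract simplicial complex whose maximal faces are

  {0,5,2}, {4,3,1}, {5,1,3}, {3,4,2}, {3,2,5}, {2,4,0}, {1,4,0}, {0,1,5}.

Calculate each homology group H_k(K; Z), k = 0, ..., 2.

H_0 ≅ Z,  H_1 = 0,  H_2 ≅ Z.

We work with the vertex ordering 0 < 1 < 2 < 3 < 4 < 5. The simplices of K, each written with vertices in increasing order, are:

  0-simplices (6): [0], [1], [2], [3], [4], [5]
  1-simplices (12): [0,1], [0,2], [0,4], [0,5], [1,3], [1,4], [1,5], [2,3], [2,4], [2,5], [3,4], [3,5]
  2-simplices (8): [0,1,4], [0,1,5], [0,2,4], [0,2,5], [1,3,4], [1,3,5], [2,3,4], [2,3,5]

giving chain groups C_0 ≅ Z^6, C_1 ≅ Z^12, C_2 ≅ Z^8.

∂_1: C_1 → C_0 is given by ∂[p,q] = [q] − [p].
This gives a 6×12 integer matrix of rank 5; reducing to Smith normal form yields diagonal entries (1,1,1,1,1).

∂_2: C_2 → C_1 acts by ∂[p,q,r] = [q,r] − [p,r] + [p,q]. For instance
  ∂[0,1,5] = [1,5] − [0,5] + [0,1],
  ∂[1,3,4] = [3,4] − [1,4] + [1,3].
The 12×8 boundary matrix has rank 7 and Smith normal form diag(1,1,1,1,1,1,1).

Reading off H_k = ker ∂_k / im ∂_{k+1}:

  H_0: rank C_0 − rank ∂_1 = 6 − 5 = 1, and the invariant factors of ∂_1 are all 1, so H_0 ≅ Z.
  H_1: rank ker ∂_1 − rank ∂_2 = (12 − 5) − 7 = 0, and the invariant factors of ∂_2 are all 1, so H_1 ≅ 0.
  H_2: rank ker ∂_2 − rank ∂_3 = (8 − 7) − 0 = 1, and there is no ∂_3, so H_2 ≅ Z.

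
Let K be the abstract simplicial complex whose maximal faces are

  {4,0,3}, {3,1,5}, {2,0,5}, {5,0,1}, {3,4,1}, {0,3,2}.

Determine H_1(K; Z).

H_1 ≅ Z.

Fix the vertex order 0 < 1 < 2 < 3 < 4 < 5 and write every simplex with vertices in increasing order. Then dim K = 2 and the simplices of K are:

  0-simplices (6): [0], [1], [2], [3], [4], [5]
  1-simplices (12): [0,1], [0,2], [0,3], [0,4], [0,5], [1,3], [1,4], [1,5], [2,3], [2,5], [3,4], [3,5]
  2-simplices (6): [0,1,5], [0,2,3], [0,2,5], [0,3,4], [1,3,4], [1,3,5]

Hence C_0 ≅ Z^6, C_1 ≅ Z^12, C_2 ≅ Z^6.

The boundary map ∂_1: C_1 → C_0 sends each edge [p,q] (with p < q) to q − p. For instance
  ∂[0,4] = [4] − [0].
The 6×12 boundary matrix has rank 5 and Smith normal form diag(1,1,1,1,1).

Boundary ∂_2: C_2 → C_1 sends each 2-simplex [p,q,r] to [q,r] − [p,r] + [p,q]. For instance
  ∂[1,3,5] = [3,5] − [1,5] + [1,3],
  ∂[0,1,5] = [1,5] − [0,5] + [0,1].
As a 12×6 matrix over Z this has rank 6, with invariant factors (1,1,1,1,1,1).

From H_k ≅ ker(∂_k) / im(∂_{k+1}) we obtain:

  H_1: rank ker ∂_1 − rank ∂_2 = (12 − 5) − 6 = 1, and the invariant factors of ∂_2 are all 1, so H_1 ≅ Z.

(K is a triangulation of the cylinder S^1 x I.)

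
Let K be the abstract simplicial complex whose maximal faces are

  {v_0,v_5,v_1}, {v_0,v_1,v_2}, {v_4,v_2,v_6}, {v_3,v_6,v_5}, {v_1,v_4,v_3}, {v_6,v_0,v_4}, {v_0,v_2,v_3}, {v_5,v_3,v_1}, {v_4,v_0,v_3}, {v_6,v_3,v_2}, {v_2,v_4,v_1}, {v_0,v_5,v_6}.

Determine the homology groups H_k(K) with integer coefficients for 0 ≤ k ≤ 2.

Take the total order v_0 < v_1 < v_2 < v_3 < v_4 < v_5 < v_6 on the vertex set. Then K (dimension 2) consists of the simplices:

  0-simplices (7): [v_0], [v_1], [v_2], [v_3], [v_4], [v_5], [v_6]
  1-simplices (18): (18 of them)
  2-simplices (12): (12 of them)

giving chain groups C_0 ≅ Z^7, C_1 ≅ Z^18, C_2 ≅ Z^12.

Boundary ∂_1: C_1 → C_0 is given by ∂[p,q] = [q] − [p]. For instance
  ∂[v_3,v_5] = [v_5] − [v_3].
The resulting 7×18 matrix has rank 6, and its Smith normal form has invariant factors (1,1,1,1,1,1).

The boundary map ∂_2: C_2 → C_1 acts by ∂[p,q,r] = [q,r] − [p,r] + [p,q]. For instance
  ∂[v_0,v_3,v_4] = [v_3,v_4] − [v_0,v_4] + [v_0,v_3],
  ∂[v_1,v_3,v_5] = [v_3,v_5] − [v_1,v_5] + [v_1,v_3].
This gives a 18×12 integer matrix of rank 12; reducing to Smith normal form yields diagonal entries (1,1,1,1,1,1,1,1,1,1,1,2).

Computing H_k = (kernel of ∂_k) / (image of ∂_{k+1}):

  H_0: rank C_0 − rank ∂_1 = 7 − 6 = 1, and the invariant factors of ∂_1 are all 1, so H_0 = Z.
  H_1: rank ker ∂_1 − rank ∂_2 = (18 − 6) − 12 = 0, and ∂_2 has invariant factor 2 > 1, so H_1 = Z/2.
  H_2: rank ker ∂_2 − rank ∂_3 = (12 − 12) − 0 = 0, and there is no ∂_3, so H_2 = 0.

(K is a triangulation of the real projective plane RP^2.)

H_0 = Z,  H_1 = Z/2,  H_2 = 0.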